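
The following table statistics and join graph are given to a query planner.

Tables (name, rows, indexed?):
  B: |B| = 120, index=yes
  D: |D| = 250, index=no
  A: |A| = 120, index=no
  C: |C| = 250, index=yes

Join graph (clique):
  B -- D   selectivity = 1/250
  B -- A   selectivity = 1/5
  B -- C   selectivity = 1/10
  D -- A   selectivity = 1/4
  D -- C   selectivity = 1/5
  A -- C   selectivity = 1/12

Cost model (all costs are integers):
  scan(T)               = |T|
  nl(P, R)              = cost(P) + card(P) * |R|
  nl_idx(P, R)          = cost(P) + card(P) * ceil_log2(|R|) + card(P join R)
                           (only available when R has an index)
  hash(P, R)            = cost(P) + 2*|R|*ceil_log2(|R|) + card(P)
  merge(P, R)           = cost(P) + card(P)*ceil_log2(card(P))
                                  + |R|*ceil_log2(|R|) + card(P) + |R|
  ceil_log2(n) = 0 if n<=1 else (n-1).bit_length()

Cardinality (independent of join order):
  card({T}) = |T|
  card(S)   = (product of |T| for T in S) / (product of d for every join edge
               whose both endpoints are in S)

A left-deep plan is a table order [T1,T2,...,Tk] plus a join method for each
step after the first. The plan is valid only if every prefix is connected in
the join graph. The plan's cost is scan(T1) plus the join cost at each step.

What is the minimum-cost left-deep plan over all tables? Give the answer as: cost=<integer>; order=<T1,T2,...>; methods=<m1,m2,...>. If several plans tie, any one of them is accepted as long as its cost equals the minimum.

Selinger DP (subsets sized 1..n):
  {B}: scan cost=120, card=120
  {D}: scan cost=250, card=250
  {A}: scan cost=120, card=120
  {C}: scan cost=250, card=250
  {BD}: card=120; try (B,nl_idx)→2120, (B,hash)→2180, (D,merge)→3330, (B,merge)→3460, (D,hash)→4240, (D,nl)→30120 …(+1); best=2120 via (B,nl_idx)
  {AB}: card=2880; try (B,hash)→1920, (A,hash)→1920, (B,merge)→2040, (A,merge)→2040, (B,nl_idx)→3840, (B,nl)→14520 …(+1); best=1920 via (B,hash)
  {BC}: card=3000; try (B,hash)→2180, (C,merge)→3330, (B,merge)→3460, (C,nl_idx)→4080, (C,hash)→4240, (B,nl_idx)→5000 …(+2); best=2180 via (B,hash)
  {AD}: card=7500; try (A,hash)→2180, (D,merge)→3330, (A,merge)→3460, (D,hash)→4240, (D,nl)→30120, (A,nl)→30250; best=2180 via (A,hash)
  {CD}: card=12500; try (D,hash)→4500, (C,hash)→4500, (D,merge)→4750, (C,merge)→4750, (C,nl_idx)→14750, (D,nl)→62750 …(+1); best=4500 via (D,hash)
  {AC}: card=2500; try (A,hash)→2180, (C,merge)→3330, (A,merge)→3460, (C,nl_idx)→3580, (C,hash)→4240, (C,nl)→30120 …(+1); best=2180 via (A,hash)
  {ABD}: card=720; try (A,hash)→3920, (A,merge)→4040, (D,hash)→8800, (B,hash)→11360, (A,nl)→16520, (D,merge)→41610 …(+4); best=3920 via (A,hash)
  {BCD}: card=600; try (C,nl_idx)→3680, (C,merge)→5330, (C,hash)→6240, (D,hash)→9180, (B,hash)→18680, (C,nl)→32120 …(+5); best=3680 via (C,nl_idx)
  {ABC}: card=6000; try (B,hash)→6360, (A,hash)→6860, (C,hash)→8800, (B,nl_idx)→25680, (C,nl_idx)→30960, (B,merge)→35640 …(+5); best=6360 via (B,hash)
  {ACD}: card=31250; try (D,hash)→8680, (C,hash)→13680, (A,hash)→18680, (D,merge)→36930, (C,nl_idx)→93430, (C,merge)→109430 …(+4); best=8680 via (D,hash)
  {ABCD}: card=300; try (A,hash)→5960, (C,hash)→8640, (C,nl_idx)→9980, (A,merge)→11240, (C,merge)→14090, (D,hash)→16360 …(+8); best=5960 via (A,hash)

cost=5960; order=D,B,C,A; methods=nl_idx,nl_idx,hash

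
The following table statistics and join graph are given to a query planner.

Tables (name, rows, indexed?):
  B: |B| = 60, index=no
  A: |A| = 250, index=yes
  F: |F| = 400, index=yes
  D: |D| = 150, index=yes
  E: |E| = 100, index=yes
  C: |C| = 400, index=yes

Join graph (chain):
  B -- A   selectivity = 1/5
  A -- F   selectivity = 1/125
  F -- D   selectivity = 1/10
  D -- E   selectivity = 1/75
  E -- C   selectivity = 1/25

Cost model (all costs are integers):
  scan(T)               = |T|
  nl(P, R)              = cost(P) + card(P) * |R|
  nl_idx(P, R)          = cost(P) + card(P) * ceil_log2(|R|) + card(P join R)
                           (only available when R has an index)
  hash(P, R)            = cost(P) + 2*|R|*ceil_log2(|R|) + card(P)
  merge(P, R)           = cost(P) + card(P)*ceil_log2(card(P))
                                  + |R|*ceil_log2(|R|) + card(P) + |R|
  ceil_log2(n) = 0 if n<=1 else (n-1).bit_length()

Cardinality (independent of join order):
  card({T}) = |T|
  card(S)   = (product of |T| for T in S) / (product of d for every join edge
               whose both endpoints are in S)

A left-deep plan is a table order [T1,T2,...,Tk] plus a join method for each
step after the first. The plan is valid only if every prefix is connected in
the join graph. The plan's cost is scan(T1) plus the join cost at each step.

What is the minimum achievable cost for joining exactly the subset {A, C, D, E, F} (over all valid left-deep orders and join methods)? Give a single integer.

Selinger DP over subsets of {A,C,D,E,F}:
  {A}: scan cost=250, card=250
  {F}: scan cost=400, card=400
  {D}: scan cost=150, card=150
  {E}: scan cost=100, card=100
  {C}: scan cost=400, card=400
  {AF}: card=800; try (F,nl_idx)→3300, (A,nl_idx)→4400, (A,hash)→4800, (F,merge)→6500, (A,merge)→6650, (F,hash)→7700 …(+2); best=3300 via (F,nl_idx)
  {DF}: card=6000; try (D,hash)→3200, (F,merge)→5500, (D,merge)→5750, (F,hash)→7500, (F,nl_idx)→7500, (D,nl_idx)→9600 …(+2); best=3200 via (D,hash)
  {DE}: card=200; try (D,nl_idx)→1100, (E,nl_idx)→1400, (E,hash)→1700, (D,merge)→2250, (E,merge)→2300, (D,hash)→2600 …(+2); best=1100 via (D,nl_idx)
  {CE}: card=1600; try (E,hash)→2200, (C,nl_idx)→2600, (E,nl_idx)→4800, (C,merge)→4900, (E,merge)→5200, (C,hash)→7400 …(+2); best=2200 via (E,hash)
  {ADF}: card=12000; try (D,hash)→6500, (A,hash)→13200, (D,merge)→13450, (D,nl_idx)→21700, (A,nl_idx)→63200, (A,merge)→89450 …(+2); best=6500 via (D,hash)
  {DEF}: card=8000; try (F,merge)→6900, (F,hash)→8500, (E,hash)→10600, (F,nl_idx)→10900, (E,nl_idx)→53200, (F,nl)→81100 …(+2); best=6900 via (F,merge)
  {CDE}: card=3200; try (C,nl_idx)→6100, (D,hash)→6200, (C,merge)→6900, (C,hash)→8500, (D,nl_idx)→18200, (D,merge)→22750 …(+2); best=6100 via (C,nl_idx)
  {ADEF}: card=16000; try (A,hash)→18900, (E,hash)→19900, (A,nl_idx)→86900, (E,nl_idx)→106500, (A,merge)→121150, (E,merge)→187300 …(+2); best=18900 via (A,hash)
  {CDEF}: card=128000; try (F,hash)→16500, (C,hash)→22100, (F,merge)→51700, (C,merge)→122900, (F,nl_idx)→162900, (C,nl_idx)→206900 …(+2); best=16500 via (F,hash)
  {ACDEF}: card=256000; try (C,hash)→42100, (A,hash)→148500, (C,merge)→262900, (C,nl_idx)→418900, (A,nl_idx)→1296500, (A,merge)→2322750 …(+2); best=42100 via (C,hash)

42100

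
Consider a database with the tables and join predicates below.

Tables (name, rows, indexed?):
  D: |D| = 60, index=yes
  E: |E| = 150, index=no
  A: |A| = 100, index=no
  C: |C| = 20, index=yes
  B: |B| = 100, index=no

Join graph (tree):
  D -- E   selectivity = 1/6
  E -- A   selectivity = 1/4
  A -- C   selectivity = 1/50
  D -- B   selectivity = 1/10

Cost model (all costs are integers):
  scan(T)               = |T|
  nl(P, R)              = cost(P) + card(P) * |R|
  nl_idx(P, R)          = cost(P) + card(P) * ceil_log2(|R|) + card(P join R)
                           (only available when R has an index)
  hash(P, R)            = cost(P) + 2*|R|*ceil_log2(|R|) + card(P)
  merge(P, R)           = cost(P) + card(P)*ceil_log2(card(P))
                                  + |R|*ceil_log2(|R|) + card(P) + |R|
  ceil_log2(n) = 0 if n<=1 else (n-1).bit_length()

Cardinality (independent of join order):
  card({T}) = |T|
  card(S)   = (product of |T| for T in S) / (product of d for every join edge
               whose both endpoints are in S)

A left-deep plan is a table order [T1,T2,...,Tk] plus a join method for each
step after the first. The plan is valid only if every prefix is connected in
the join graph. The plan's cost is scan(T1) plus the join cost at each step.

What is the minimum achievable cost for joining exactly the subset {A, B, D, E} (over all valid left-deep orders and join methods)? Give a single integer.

Selinger DP over subsets of {A,B,D,E}:
  {D}: scan cost=60, card=60
  {E}: scan cost=150, card=150
  {A}: scan cost=100, card=100
  {B}: scan cost=100, card=100
  {DE}: card=1500; try (D,hash)→1020, (E,merge)→1830, (D,merge)→1920, (E,hash)→2520, (D,nl_idx)→2550, (E,nl)→9060 …(+1); best=1020 via (D,hash)
  {BD}: card=600; try (D,hash)→920, (B,merge)→1280, (D,nl_idx)→1300, (D,merge)→1320, (B,hash)→1520, (B,nl)→6060 …(+1); best=920 via (D,hash)
  {AE}: card=3750; try (A,hash)→1700, (E,merge)→2250, (A,merge)→2300, (E,hash)→2600, (E,nl)→15100, (A,nl)→15150; best=1700 via (A,hash)
  {ADE}: card=37500; try (A,hash)→3920, (D,hash)→6170, (A,merge)→19820, (D,merge)→50870, (D,nl_idx)→61700, (A,nl)→151020 …(+1); best=3920 via (A,hash)
  {BDE}: card=15000; try (E,hash)→3920, (B,hash)→3920, (E,merge)→8870, (B,merge)→19820, (E,nl)→90920, (B,nl)→151020; best=3920 via (E,hash)
  {ABDE}: card=375000; try (A,hash)→20320, (B,hash)→42820, (A,merge)→229720, (B,merge)→642220, (A,nl)→1503920, (B,nl)→3753920; best=20320 via (A,hash)

20320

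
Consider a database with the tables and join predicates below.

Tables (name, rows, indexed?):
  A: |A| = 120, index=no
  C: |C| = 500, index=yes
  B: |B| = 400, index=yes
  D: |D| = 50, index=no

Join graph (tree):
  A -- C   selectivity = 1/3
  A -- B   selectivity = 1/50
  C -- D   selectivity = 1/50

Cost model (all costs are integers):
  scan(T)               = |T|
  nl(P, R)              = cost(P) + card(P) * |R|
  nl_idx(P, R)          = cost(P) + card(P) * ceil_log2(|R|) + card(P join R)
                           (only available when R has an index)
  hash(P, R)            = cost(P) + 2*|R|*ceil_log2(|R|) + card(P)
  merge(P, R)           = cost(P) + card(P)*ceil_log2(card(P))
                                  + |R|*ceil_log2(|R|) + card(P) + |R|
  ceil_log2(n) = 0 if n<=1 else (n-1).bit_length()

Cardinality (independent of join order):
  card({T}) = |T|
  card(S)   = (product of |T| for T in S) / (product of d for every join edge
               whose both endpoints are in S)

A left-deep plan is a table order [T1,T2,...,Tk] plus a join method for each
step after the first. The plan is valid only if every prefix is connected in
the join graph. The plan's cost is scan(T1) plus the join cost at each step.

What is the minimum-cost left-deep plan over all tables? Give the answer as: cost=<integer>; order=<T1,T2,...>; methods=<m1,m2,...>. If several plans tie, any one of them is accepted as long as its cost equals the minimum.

Selinger DP (subsets sized 1..n):
  {A}: scan cost=120, card=120
  {C}: scan cost=500, card=500
  {B}: scan cost=400, card=400
  {D}: scan cost=50, card=50
  {AC}: card=20000; try (A,hash)→2680, (C,merge)→6080, (A,merge)→6460, (C,hash)→9240, (C,nl_idx)→21200, (C,nl)→60120 …(+1); best=2680 via (A,hash)
  {AB}: card=960; try (B,nl_idx)→2160, (A,hash)→2480, (B,merge)→5080, (A,merge)→5360, (B,hash)→7440, (B,nl)→48120 …(+1); best=2160 via (B,nl_idx)
  {CD}: card=500; try (C,nl_idx)→1000, (D,hash)→1600, (C,merge)→5400, (D,merge)→5850, (C,hash)→9100, (C,nl)→25050 …(+1); best=1000 via (C,nl_idx)
  {ABC}: card=160000; try (C,hash)→12120, (C,merge)→17720, (B,hash)→29880, (C,nl_idx)→170800, (B,merge)→326680, (B,nl_idx)→342680 …(+2); best=12120 via (C,hash)
  {ACD}: card=20000; try (A,hash)→3180, (A,merge)→6960, (D,hash)→23280, (A,nl)→61000, (D,merge)→323030, (D,nl)→1002680; best=3180 via (A,hash)
  {ABCD}: card=160000; try (B,hash)→30380, (D,hash)→172720, (B,merge)→327180, (B,nl_idx)→343180, (D,merge)→3052470, (B,nl)→8003180 …(+1); best=30380 via (B,hash)

cost=30380; order=D,C,A,B; methods=nl_idx,hash,hash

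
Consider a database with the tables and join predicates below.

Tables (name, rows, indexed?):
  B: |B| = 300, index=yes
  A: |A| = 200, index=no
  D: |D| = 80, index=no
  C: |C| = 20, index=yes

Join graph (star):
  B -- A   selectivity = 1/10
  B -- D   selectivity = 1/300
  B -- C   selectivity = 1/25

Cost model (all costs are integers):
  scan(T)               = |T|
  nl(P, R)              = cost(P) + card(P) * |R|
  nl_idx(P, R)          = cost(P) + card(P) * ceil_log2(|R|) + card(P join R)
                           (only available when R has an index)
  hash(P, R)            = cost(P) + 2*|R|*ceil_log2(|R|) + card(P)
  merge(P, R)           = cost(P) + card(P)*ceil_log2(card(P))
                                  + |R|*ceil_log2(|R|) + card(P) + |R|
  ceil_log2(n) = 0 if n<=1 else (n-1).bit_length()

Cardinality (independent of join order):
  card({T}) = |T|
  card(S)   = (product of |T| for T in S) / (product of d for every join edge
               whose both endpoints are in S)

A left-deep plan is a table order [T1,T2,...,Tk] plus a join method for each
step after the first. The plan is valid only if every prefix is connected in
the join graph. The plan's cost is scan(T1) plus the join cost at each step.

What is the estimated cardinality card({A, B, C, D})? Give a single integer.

1280

Tables in S: A(200), B(300), C(20), D(80)
Edges inside S: B-A(d=10), B-D(d=300), B-C(d=25)
numerator = 200 * 300 * 20 * 80 = 96000000
denominator = 10 * 300 * 25 = 75000
card(S) = 96000000 / 75000 = 1280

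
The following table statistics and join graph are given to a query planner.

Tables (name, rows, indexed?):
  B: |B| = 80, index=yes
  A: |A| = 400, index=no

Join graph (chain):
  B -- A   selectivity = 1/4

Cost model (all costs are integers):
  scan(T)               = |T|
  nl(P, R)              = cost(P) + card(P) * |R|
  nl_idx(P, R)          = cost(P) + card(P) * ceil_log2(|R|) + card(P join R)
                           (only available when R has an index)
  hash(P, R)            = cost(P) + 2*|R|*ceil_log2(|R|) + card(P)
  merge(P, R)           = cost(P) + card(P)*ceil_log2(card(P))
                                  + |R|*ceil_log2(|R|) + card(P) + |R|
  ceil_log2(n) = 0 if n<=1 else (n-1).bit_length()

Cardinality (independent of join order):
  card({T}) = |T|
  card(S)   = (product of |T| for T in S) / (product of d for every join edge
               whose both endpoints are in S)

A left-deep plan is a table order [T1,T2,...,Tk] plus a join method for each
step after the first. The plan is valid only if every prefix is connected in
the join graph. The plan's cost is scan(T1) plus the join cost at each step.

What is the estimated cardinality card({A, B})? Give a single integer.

Tables in S: A(400), B(80)
Edges inside S: B-A(d=4)
numerator = 400 * 80 = 32000
denominator = 4 = 4
card(S) = 32000 / 4 = 8000

8000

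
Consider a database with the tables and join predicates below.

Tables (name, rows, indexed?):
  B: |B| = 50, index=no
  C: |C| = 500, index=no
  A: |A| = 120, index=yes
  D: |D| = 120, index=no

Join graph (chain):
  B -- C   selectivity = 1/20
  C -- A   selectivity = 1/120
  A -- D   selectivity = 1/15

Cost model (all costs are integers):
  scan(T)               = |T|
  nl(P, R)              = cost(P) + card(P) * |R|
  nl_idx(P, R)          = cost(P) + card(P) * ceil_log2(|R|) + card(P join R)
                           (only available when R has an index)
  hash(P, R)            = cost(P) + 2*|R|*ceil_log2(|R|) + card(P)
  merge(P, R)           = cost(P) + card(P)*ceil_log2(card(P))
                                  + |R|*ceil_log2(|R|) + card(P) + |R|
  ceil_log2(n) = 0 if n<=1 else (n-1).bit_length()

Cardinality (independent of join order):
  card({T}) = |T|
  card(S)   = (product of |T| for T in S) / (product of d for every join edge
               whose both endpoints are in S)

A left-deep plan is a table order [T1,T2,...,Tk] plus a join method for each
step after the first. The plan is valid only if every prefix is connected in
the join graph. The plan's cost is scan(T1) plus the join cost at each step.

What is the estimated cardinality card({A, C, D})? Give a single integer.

4000

Tables in S: A(120), C(500), D(120)
Edges inside S: C-A(d=120), A-D(d=15)
numerator = 120 * 500 * 120 = 7200000
denominator = 120 * 15 = 1800
card(S) = 7200000 / 1800 = 4000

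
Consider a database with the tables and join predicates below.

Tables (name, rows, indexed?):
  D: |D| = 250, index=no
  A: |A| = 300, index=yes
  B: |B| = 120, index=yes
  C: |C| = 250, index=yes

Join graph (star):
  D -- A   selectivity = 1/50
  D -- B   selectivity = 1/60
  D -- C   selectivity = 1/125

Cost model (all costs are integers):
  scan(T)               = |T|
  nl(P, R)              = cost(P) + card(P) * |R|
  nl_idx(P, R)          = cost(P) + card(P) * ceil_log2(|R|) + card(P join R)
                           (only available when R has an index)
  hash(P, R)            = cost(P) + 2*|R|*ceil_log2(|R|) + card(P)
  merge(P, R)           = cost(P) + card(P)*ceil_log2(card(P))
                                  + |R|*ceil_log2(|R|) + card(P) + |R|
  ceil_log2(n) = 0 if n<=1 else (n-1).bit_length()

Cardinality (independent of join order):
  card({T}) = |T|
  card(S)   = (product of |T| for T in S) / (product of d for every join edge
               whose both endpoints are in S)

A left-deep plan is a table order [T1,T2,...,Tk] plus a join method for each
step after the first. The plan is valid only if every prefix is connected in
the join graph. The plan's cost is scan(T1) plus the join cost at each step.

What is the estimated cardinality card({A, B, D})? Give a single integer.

3000

Tables in S: A(300), B(120), D(250)
Edges inside S: D-A(d=50), D-B(d=60)
numerator = 300 * 120 * 250 = 9000000
denominator = 50 * 60 = 3000
card(S) = 9000000 / 3000 = 3000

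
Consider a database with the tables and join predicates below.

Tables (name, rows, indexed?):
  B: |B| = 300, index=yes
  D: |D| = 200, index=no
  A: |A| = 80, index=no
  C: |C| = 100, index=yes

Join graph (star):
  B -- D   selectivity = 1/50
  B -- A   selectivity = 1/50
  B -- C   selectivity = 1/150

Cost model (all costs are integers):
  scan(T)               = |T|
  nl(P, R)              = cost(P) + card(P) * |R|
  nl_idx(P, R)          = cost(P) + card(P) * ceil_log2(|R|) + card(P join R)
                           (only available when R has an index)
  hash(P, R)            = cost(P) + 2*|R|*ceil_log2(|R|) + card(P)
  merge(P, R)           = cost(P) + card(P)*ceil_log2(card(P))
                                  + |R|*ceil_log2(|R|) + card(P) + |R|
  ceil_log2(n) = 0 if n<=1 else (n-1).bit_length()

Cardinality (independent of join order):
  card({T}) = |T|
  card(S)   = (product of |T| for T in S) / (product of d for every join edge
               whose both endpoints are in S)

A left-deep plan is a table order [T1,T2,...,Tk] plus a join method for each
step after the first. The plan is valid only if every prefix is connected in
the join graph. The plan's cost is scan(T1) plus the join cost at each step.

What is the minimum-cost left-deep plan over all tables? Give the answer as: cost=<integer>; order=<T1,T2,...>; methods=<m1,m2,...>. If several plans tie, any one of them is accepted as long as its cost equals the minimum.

Selinger DP (subsets sized 1..n):
  {B}: scan cost=300, card=300
  {D}: scan cost=200, card=200
  {A}: scan cost=80, card=80
  {C}: scan cost=100, card=100
  {BD}: card=1200; try (B,nl_idx)→3200, (D,hash)→3800, (B,merge)→5000, (D,merge)→5100, (B,hash)→5800, (B,nl)→60200 …(+1); best=3200 via (B,nl_idx)
  {AB}: card=480; try (B,nl_idx)→1280, (A,hash)→1720, (B,merge)→3720, (A,merge)→3940, (B,hash)→5560, (B,nl)→24080 …(+1); best=1280 via (B,nl_idx)
  {BC}: card=200; try (B,nl_idx)→1200, (C,hash)→2000, (C,nl_idx)→2600, (B,merge)→3900, (C,merge)→4100, (B,hash)→5600 …(+2); best=1200 via (B,nl_idx)
  {ABD}: card=1920; try (D,hash)→4960, (A,hash)→5520, (D,merge)→7880, (A,merge)→18240, (D,nl)→97280, (A,nl)→99200; best=4960 via (D,hash)
  {BCD}: card=800; try (D,hash)→4600, (D,merge)→4800, (C,hash)→5800, (C,nl_idx)→12400, (C,merge)→18400, (D,nl)→41200 …(+1); best=4600 via (D,hash)
  {ABC}: card=320; try (A,hash)→2520, (C,hash)→3160, (A,merge)→3640, (C,nl_idx)→4960, (C,merge)→6880, (A,nl)→17200 …(+1); best=2520 via (A,hash)
  {ABCD}: card=1280; try (D,hash)→6040, (A,hash)→6520, (D,merge)→7520, (C,hash)→8280, (A,merge)→14040, (C,nl_idx)→19680 …(+4); best=6040 via (D,hash)

cost=6040; order=C,B,A,D; methods=nl_idx,hash,hash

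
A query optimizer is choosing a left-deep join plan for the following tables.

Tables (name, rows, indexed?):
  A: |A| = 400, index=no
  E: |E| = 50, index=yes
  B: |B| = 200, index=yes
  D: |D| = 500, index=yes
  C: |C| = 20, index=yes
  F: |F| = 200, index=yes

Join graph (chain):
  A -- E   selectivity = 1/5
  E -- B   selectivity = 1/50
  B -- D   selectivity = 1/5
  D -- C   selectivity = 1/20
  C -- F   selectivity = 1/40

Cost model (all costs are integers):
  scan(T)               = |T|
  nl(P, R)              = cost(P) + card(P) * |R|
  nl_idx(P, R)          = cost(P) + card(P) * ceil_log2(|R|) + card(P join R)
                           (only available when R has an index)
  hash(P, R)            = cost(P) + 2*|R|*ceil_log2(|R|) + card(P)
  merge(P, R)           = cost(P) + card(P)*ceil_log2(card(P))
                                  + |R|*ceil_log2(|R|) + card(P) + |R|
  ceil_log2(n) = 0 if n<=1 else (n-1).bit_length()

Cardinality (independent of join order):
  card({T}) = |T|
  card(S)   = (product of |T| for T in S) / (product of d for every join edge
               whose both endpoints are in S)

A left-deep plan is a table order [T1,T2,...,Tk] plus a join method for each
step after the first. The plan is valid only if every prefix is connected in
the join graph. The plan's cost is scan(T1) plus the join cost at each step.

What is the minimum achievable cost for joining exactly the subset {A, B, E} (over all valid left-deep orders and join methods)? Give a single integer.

6450

Selinger DP over subsets of {A,B,E}:
  {A}: scan cost=400, card=400
  {E}: scan cost=50, card=50
  {B}: scan cost=200, card=200
  {AE}: card=4000; try (E,hash)→1400, (A,merge)→4400, (E,merge)→4750, (E,nl_idx)→6800, (A,hash)→7300, (A,nl)→20050 …(+1); best=1400 via (E,hash)
  {BE}: card=200; try (B,nl_idx)→650, (E,hash)→1000, (E,nl_idx)→1600, (B,merge)→2200, (E,merge)→2350, (B,hash)→3300 …(+2); best=650 via (B,nl_idx)
  {ABE}: card=16000; try (A,merge)→6450, (A,hash)→8050, (B,hash)→8600, (B,nl_idx)→49400, (B,merge)→55200, (A,nl)→80650 …(+1); best=6450 via (A,merge)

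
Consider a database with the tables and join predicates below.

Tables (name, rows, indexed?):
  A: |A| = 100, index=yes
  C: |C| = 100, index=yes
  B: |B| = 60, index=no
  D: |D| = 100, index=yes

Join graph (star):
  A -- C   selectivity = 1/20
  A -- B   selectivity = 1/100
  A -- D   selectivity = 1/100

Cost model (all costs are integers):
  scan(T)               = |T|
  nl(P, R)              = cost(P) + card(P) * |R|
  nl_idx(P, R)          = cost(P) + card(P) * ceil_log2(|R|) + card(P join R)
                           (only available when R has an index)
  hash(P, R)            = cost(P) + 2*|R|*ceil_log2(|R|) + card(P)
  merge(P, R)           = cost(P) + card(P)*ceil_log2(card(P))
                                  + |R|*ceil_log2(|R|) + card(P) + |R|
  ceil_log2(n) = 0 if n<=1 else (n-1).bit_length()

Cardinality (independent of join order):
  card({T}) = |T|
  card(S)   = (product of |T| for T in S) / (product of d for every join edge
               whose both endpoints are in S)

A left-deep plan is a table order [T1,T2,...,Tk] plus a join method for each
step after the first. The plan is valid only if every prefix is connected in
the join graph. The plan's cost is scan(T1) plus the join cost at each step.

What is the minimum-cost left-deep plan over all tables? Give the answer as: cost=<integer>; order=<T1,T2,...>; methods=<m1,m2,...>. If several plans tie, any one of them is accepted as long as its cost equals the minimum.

cost=1740; order=B,A,D,C; methods=nl_idx,nl_idx,nl_idx

Selinger DP (subsets sized 1..n):
  {A}: scan cost=100, card=100
  {C}: scan cost=100, card=100
  {B}: scan cost=60, card=60
  {D}: scan cost=100, card=100
  {AC}: card=500; try (C,nl_idx)→1300, (A,nl_idx)→1300, (C,hash)→1600, (A,hash)→1600, (C,merge)→1700, (A,merge)→1700 …(+2); best=1300 via (C,nl_idx)
  {AB}: card=60; try (A,nl_idx)→540, (B,hash)→920, (A,merge)→1280, (B,merge)→1320, (A,hash)→1520, (A,nl)→6060 …(+1); best=540 via (A,nl_idx)
  {AD}: card=100; try (D,nl_idx)→900, (A,nl_idx)→900, (D,hash)→1600, (A,hash)→1600, (D,merge)→1700, (A,merge)→1700 …(+2); best=900 via (D,nl_idx)
  {ABC}: card=300; try (C,nl_idx)→1260, (C,merge)→1760, (C,hash)→2000, (B,hash)→2520, (C,nl)→6540, (B,merge)→6720 …(+1); best=1260 via (C,nl_idx)
  {ACD}: card=500; try (C,nl_idx)→2100, (C,hash)→2400, (C,merge)→2500, (D,hash)→3200, (D,nl_idx)→5300, (D,merge)→7100 …(+2); best=2100 via (C,nl_idx)
  {ABD}: card=60; try (D,nl_idx)→1020, (B,hash)→1720, (D,merge)→1760, (D,hash)→2000, (B,merge)→2120, (D,nl)→6540 …(+1); best=1020 via (D,nl_idx)
  {ABCD}: card=300; try (C,nl_idx)→1740, (C,merge)→2240, (C,hash)→2480, (D,hash)→2960, (B,hash)→3320, (D,nl_idx)→3660 …(+5); best=1740 via (C,nl_idx)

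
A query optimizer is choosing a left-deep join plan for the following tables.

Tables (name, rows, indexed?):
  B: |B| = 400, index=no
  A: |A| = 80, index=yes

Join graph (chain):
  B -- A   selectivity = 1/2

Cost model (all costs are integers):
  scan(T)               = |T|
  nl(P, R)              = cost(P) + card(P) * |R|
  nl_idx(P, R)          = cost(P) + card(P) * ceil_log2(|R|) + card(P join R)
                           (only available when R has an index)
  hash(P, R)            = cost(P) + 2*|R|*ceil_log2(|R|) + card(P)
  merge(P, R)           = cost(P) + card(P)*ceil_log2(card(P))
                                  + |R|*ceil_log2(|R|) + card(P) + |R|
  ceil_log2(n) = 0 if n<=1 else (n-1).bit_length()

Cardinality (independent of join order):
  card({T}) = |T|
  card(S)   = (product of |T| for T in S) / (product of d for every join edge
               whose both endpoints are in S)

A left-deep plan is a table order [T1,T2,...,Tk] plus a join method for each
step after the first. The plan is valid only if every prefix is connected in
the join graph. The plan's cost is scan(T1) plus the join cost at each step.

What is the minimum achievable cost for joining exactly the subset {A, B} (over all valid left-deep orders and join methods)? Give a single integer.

1920

Selinger DP over subsets of {A,B}:
  {B}: scan cost=400, card=400
  {A}: scan cost=80, card=80
  {AB}: card=16000; try (A,hash)→1920, (B,merge)→4720, (A,merge)→5040, (B,hash)→7360, (A,nl_idx)→19200, (B,nl)→32080 …(+1); best=1920 via (A,hash)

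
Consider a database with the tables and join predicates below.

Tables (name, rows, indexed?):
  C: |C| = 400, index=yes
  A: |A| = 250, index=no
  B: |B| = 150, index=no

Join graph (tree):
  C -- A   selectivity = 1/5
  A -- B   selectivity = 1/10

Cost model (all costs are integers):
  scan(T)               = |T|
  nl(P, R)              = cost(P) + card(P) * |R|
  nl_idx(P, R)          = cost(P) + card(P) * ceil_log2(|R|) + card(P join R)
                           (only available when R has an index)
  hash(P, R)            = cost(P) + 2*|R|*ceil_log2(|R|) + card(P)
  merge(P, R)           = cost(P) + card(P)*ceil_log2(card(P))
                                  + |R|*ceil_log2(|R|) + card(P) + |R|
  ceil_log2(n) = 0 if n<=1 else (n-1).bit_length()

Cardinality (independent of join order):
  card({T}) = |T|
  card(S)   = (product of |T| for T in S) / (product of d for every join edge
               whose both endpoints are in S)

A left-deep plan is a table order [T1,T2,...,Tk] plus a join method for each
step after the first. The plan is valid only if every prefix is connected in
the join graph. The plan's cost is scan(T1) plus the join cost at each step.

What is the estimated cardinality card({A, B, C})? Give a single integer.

Tables in S: A(250), B(150), C(400)
Edges inside S: C-A(d=5), A-B(d=10)
numerator = 250 * 150 * 400 = 15000000
denominator = 5 * 10 = 50
card(S) = 15000000 / 50 = 300000

300000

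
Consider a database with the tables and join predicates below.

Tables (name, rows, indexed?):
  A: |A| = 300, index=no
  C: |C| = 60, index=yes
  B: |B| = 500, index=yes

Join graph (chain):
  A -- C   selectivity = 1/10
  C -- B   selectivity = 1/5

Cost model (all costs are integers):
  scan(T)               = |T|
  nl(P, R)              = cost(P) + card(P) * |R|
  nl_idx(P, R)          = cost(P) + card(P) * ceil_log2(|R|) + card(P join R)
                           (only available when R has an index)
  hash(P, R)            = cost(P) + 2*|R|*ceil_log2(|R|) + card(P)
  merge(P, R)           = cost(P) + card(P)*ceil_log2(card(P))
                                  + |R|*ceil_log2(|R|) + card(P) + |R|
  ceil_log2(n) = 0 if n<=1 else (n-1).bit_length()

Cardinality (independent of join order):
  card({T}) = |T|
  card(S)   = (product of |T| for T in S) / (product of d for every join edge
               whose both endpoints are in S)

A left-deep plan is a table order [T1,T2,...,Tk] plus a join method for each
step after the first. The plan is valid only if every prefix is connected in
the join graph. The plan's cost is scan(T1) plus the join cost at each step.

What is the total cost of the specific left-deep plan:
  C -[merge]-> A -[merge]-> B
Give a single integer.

step 1: scan C: cost=60, card=60
step 2: join A via merge
    card(P join A) = 60*300/(10) = 1800
    cost = 60 + 60*6 + 300*9 + 60 + 300 = 3480
step 3: join B via merge
    card(P join B) = 1800*500/(5) = 180000
    cost = 3480 + 1800*11 + 500*9 + 1800 + 500 = 30080

30080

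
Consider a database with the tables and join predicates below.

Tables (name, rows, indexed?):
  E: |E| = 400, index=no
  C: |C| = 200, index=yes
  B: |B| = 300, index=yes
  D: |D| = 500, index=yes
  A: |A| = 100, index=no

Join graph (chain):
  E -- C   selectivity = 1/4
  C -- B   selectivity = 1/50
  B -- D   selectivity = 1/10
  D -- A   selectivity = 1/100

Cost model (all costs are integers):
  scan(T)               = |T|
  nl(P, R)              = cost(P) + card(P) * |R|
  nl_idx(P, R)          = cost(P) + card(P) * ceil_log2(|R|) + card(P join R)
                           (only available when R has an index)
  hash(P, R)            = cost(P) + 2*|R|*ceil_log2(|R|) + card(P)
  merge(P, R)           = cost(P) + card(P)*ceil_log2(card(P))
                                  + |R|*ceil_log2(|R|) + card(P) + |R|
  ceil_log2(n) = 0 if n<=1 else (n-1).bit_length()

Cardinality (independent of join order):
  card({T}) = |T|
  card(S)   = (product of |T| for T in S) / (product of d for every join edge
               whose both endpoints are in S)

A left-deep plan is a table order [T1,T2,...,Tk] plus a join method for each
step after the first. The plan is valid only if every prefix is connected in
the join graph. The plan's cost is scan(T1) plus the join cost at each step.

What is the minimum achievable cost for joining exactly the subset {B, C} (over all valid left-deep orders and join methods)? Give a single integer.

3200

Selinger DP over subsets of {B,C}:
  {C}: scan cost=200, card=200
  {B}: scan cost=300, card=300
  {BC}: card=1200; try (B,nl_idx)→3200, (C,hash)→3800, (C,nl_idx)→3900, (B,merge)→5000, (C,merge)→5100, (B,hash)→5800 …(+2); best=3200 via (B,nl_idx)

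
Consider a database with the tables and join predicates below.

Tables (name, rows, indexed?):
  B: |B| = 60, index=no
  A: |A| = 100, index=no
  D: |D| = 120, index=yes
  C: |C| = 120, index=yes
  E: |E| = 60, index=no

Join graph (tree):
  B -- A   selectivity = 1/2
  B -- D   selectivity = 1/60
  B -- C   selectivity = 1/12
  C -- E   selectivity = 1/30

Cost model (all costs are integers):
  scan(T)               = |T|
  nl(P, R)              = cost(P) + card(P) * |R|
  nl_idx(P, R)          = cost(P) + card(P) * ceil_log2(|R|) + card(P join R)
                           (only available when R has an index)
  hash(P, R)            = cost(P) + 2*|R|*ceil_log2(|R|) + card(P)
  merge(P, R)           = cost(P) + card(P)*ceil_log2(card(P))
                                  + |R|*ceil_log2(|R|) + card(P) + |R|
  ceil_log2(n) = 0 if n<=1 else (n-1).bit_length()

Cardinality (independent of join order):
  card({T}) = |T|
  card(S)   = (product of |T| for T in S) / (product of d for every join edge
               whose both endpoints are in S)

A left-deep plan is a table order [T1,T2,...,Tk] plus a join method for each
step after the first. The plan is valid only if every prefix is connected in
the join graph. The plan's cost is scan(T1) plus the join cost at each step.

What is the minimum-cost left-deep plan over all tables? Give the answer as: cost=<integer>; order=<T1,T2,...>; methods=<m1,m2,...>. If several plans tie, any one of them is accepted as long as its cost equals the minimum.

Selinger DP (subsets sized 1..n):
  {B}: scan cost=60, card=60
  {A}: scan cost=100, card=100
  {D}: scan cost=120, card=120
  {C}: scan cost=120, card=120
  {E}: scan cost=60, card=60
  {AB}: card=3000; try (B,hash)→920, (A,merge)→1280, (B,merge)→1320, (A,hash)→1520, (A,nl)→6060, (B,nl)→6100; best=920 via (B,hash)
  {BD}: card=120; try (D,nl_idx)→600, (B,hash)→960, (D,merge)→1440, (B,merge)→1500, (D,hash)→1800, (D,nl)→7260 …(+1); best=600 via (D,nl_idx)
  {BC}: card=600; try (B,hash)→960, (C,nl_idx)→1080, (C,merge)→1440, (B,merge)→1500, (C,hash)→1800, (C,nl)→7260 …(+1); best=960 via (B,hash)
  {CE}: card=240; try (C,nl_idx)→720, (E,hash)→960, (C,merge)→1440, (E,merge)→1500, (C,hash)→1800, (C,nl)→7260 …(+1); best=720 via (C,nl_idx)
  {ABD}: card=6000; try (A,hash)→2120, (A,merge)→2360, (D,hash)→5600, (A,nl)→12600, (D,nl_idx)→27920, (D,merge)→40880 …(+1); best=2120 via (A,hash)
  {ABC}: card=30000; try (A,hash)→2960, (C,hash)→5600, (A,merge)→8360, (C,merge)→40880, (C,nl_idx)→51920, (A,nl)→60960 …(+1); best=2960 via (A,hash)
  {BCD}: card=1200; try (C,hash)→2400, (C,merge)→2520, (C,nl_idx)→2640, (D,hash)→3240, (D,nl_idx)→6360, (D,merge)→8520 …(+2); best=2400 via (C,hash)
  {BCE}: card=1200; try (B,hash)→1680, (E,hash)→2280, (B,merge)→3300, (E,merge)→7980, (B,nl)→15120, (E,nl)→36960; best=1680 via (B,hash)
  {ABCD}: card=60000; try (A,hash)→5000, (C,hash)→9800, (A,merge)→17600, (D,hash)→34640, (C,merge)→87080, (C,nl_idx)→104120 …(+5); best=5000 via (A,hash)
  {ABCE}: card=60000; try (A,hash)→4280, (A,merge)→16880, (E,hash)→33680, (A,nl)→121680, (E,merge)→483380, (E,nl)→1802960; best=4280 via (A,hash)
  {BCDE}: card=2400; try (E,hash)→4320, (D,hash)→4560, (D,nl_idx)→12480, (D,merge)→17040, (E,merge)→17220, (E,nl)→74400 …(+1); best=4320 via (E,hash)
  {ABCDE}: card=120000; try (A,hash)→8120, (A,merge)→36320, (E,hash)→65720, (D,hash)→65960, (A,nl)→244320, (D,nl_idx)→544280 …(+4); best=8120 via (A,hash)

cost=8120; order=B,D,C,E,A; methods=nl_idx,hash,hash,hash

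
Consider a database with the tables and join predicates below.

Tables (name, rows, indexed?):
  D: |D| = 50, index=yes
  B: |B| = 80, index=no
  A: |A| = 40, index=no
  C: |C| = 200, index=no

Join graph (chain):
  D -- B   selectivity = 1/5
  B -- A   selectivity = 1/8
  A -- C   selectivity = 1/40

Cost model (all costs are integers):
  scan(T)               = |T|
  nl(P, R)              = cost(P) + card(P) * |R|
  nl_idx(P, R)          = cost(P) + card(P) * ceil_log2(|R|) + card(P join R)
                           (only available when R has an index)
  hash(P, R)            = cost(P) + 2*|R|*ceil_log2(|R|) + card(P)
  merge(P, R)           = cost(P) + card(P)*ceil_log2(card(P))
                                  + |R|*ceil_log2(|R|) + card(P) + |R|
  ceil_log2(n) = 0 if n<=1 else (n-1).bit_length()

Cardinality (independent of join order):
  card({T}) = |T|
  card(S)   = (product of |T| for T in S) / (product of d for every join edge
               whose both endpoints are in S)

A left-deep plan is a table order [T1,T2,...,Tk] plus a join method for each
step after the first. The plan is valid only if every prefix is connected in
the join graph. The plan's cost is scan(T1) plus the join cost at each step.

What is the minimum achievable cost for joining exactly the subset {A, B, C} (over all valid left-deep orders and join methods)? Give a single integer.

2200

Selinger DP over subsets of {A,B,C}:
  {B}: scan cost=80, card=80
  {A}: scan cost=40, card=40
  {C}: scan cost=200, card=200
  {AB}: card=400; try (A,hash)→640, (B,merge)→960, (A,merge)→1000, (B,hash)→1200, (B,nl)→3240, (A,nl)→3280; best=640 via (A,hash)
  {AC}: card=200; try (A,hash)→880, (C,merge)→2120, (A,merge)→2280, (C,hash)→3280, (C,nl)→8040, (A,nl)→8200; best=880 via (A,hash)
  {ABC}: card=2000; try (B,hash)→2200, (B,merge)→3320, (C,hash)→4240, (C,merge)→6440, (B,nl)→16880, (C,nl)→80640; best=2200 via (B,hash)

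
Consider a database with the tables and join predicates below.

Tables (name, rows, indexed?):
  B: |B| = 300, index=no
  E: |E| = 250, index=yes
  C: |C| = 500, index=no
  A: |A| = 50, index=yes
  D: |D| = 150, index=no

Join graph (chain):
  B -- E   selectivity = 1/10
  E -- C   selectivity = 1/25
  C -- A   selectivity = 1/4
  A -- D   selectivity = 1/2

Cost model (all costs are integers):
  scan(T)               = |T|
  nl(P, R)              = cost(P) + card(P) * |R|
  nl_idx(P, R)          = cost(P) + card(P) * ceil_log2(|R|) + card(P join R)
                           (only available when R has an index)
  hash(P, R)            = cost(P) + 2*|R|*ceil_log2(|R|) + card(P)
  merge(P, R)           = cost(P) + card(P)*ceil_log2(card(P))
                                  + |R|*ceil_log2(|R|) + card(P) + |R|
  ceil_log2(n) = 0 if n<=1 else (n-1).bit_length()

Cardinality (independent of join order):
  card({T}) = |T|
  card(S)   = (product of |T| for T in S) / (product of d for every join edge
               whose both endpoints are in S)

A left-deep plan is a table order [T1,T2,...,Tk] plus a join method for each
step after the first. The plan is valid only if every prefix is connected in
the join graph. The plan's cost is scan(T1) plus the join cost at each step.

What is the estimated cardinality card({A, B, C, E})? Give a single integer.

Tables in S: A(50), B(300), C(500), E(250)
Edges inside S: B-E(d=10), E-C(d=25), C-A(d=4)
numerator = 50 * 300 * 500 * 250 = 1875000000
denominator = 10 * 25 * 4 = 1000
card(S) = 1875000000 / 1000 = 1875000

1875000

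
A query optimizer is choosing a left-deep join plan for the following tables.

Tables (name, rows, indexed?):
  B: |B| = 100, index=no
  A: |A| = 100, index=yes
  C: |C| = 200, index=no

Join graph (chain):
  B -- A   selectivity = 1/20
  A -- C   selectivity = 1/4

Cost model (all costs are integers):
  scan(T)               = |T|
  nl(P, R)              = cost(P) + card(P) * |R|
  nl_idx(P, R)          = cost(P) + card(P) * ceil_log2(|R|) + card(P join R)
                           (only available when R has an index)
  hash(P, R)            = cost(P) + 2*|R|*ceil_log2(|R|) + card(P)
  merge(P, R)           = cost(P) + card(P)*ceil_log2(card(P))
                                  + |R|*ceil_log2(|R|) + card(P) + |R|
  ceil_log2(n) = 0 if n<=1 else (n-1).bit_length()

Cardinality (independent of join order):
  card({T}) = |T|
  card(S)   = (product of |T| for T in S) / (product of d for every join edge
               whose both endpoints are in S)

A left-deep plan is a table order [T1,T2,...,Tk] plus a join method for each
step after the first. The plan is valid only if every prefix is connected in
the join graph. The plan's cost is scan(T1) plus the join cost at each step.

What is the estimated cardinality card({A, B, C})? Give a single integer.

25000

Tables in S: A(100), B(100), C(200)
Edges inside S: B-A(d=20), A-C(d=4)
numerator = 100 * 100 * 200 = 2000000
denominator = 20 * 4 = 80
card(S) = 2000000 / 80 = 25000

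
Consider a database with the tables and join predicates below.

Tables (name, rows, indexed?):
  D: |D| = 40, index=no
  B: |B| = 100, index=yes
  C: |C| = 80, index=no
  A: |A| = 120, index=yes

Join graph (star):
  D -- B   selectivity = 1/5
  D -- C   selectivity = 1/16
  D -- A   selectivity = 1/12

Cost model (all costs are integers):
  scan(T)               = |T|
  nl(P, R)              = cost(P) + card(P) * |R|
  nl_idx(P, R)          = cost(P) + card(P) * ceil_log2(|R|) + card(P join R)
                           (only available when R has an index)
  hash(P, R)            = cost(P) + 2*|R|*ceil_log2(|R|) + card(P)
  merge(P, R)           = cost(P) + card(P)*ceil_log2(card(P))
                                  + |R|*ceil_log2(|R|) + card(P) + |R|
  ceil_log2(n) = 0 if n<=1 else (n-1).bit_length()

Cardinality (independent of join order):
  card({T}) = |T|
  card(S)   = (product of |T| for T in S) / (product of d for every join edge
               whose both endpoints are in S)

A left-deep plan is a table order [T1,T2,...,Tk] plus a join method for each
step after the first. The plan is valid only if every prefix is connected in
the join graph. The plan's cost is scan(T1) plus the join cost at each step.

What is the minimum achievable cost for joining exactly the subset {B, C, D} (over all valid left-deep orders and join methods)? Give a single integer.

Selinger DP over subsets of {B,C,D}:
  {D}: scan cost=40, card=40
  {B}: scan cost=100, card=100
  {C}: scan cost=80, card=80
  {BD}: card=800; try (D,hash)→680, (B,merge)→1120, (B,nl_idx)→1120, (D,merge)→1180, (B,hash)→1480, (B,nl)→4040 …(+1); best=680 via (D,hash)
  {CD}: card=200; try (D,hash)→640, (C,merge)→960, (D,merge)→1000, (C,hash)→1200, (C,nl)→3240, (D,nl)→3280; best=640 via (D,hash)
  {BCD}: card=4000; try (B,hash)→2240, (C,hash)→2600, (B,merge)→3240, (B,nl_idx)→6040, (C,merge)→10120, (B,nl)→20640 …(+1); best=2240 via (B,hash)

2240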